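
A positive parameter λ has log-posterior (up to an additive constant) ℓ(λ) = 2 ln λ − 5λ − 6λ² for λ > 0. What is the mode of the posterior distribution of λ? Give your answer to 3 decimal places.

ℓ'(λ) = 2/λ − 5 − 12λ. Setting this to zero and multiplying by λ: 12λ² + 5λ − 2 = 0.
λ = (−5 + √(5² + 4·12·2)) / (2·12) = (−5 + √121) / 24 = (−5 + 11)/24 = 1/4.
ℓ''(λ) = −2/λ² − 12 < 0, confirming a maximum.

λ̂_MAP = 0.250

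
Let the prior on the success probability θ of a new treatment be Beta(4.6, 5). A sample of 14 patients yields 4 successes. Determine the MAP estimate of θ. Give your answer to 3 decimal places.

Prior: Beta(4.6, 5).
Data: 4 successes in 14 trials. The binomial likelihood contributes θ^4(1−θ)^10, so the posterior is Beta(4.6+4, 5+10) = Beta(8.6, 15).
For Beta(a, b) with a, b > 1 the mode is (a−1)/(a+b−2) = 7.6/21.6 ≈ 0.352.

θ̂_MAP = 0.352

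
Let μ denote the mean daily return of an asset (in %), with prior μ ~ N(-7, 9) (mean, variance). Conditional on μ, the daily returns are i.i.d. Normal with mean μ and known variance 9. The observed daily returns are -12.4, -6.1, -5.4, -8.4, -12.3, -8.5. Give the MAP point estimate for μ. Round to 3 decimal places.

μ̂_MAP = -8.586

n = 6; x̄ = ((-12.4) + (-6.1) + (-5.4) + (-8.4) + (-12.3) + (-8.5))/6 = -53.1/6 = -8.85.
For a Normal prior and Normal likelihood with known variance, the posterior is Normal; its mode equals its mean, the precision-weighted average.
Prior precision 1/σ₀² = 1/9; data precision n/σ² = 6/9 = 2/3.
μ̂ = ((1/9)·(-7) + (2/3)·(-8.85)) / (1/9 + 2/3) = (-601/90)/(7/9) = -601/70 ≈ -8.586.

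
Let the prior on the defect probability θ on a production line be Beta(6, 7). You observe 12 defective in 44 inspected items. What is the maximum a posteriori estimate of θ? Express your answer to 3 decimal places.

Prior: Beta(6, 7).
Data: 12 successes in 44 trials. The binomial likelihood contributes θ^12(1−θ)^32, so the posterior is Beta(6+12, 7+32) = Beta(18, 39).
For Beta(a, b) with a, b > 1 the mode is (a−1)/(a+b−2) = 17/55 ≈ 0.309.

θ̂_MAP = 0.309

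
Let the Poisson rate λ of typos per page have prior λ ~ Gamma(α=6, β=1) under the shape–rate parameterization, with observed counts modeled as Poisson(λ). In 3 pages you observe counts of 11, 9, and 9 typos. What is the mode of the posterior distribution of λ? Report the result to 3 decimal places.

Σxᵢ = 11+9+9 = 29, with n = 3.
Posterior ∝ λ^5e^(−1λ) · λ^29e^(−3λ) = λ^34e^(−4λ), i.e. Gamma(shape=35, rate=4).
The mode of a Gamma(a, b) with a ≥ 1 (shape–rate) is (a−1)/b = 34/4 ≈ 8.500.

λ̂_MAP = 8.500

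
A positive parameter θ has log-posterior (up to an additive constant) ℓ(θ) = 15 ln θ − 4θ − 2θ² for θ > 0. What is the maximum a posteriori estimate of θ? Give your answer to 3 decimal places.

θ̂_MAP = 1.500

ℓ'(θ) = 15/θ − 4 − 4θ. Setting this to zero and multiplying by θ: 4θ² + 4θ − 15 = 0.
θ = (−4 + √(4² + 4·4·15)) / (2·4) = (−4 + √256) / 8 = (−4 + 16)/8 = 3/2.
ℓ''(θ) = −15/θ² − 4 < 0, confirming a maximum.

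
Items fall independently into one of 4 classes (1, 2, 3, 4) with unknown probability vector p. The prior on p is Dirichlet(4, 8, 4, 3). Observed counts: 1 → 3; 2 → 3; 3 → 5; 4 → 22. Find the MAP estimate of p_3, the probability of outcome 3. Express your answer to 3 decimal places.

MAP estimate: 0.167

The posterior is Dirichlet(αᵢ + nᵢ) = Dirichlet(7, 11, 9, 25).
For a Dirichlet(a₁,…,a_K) with all aᵢ > 1, the mode has j-th component (aⱼ − 1)/(Σaᵢ − K).
Here Σaᵢ = 52 and K = 4, so p_3 = (9 − 1)/(52 − 4) = 8/48 ≈ 0.167.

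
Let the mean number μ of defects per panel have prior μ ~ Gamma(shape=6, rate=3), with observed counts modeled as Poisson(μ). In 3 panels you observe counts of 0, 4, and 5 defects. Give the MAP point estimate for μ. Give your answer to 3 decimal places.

Σxᵢ = 0+4+5 = 9, with n = 3.
Posterior ∝ μ^5e^(−3μ) · μ^9e^(−3μ) = μ^14e^(−6μ), i.e. Gamma(shape=15, rate=6).
The mode of a Gamma(a, b) with a ≥ 1 (shape–rate) is (a−1)/b = 14/6 ≈ 2.333.

μ̂_MAP = 2.333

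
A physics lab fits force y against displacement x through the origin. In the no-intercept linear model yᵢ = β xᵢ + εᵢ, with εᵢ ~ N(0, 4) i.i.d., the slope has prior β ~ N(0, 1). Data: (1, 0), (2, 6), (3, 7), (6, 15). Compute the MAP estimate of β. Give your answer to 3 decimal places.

β̂_MAP = 2.278

log p(β | y) = −Σ(yᵢ − βxᵢ)²/(2·4) − β²/(2·1) + const.
Setting the derivative to zero: Σxᵢ(yᵢ − βxᵢ)/4 − β/1 = 0, so β = Σxᵢyᵢ / (Σxᵢ² + σ²/τ²).
Σxᵢyᵢ = 1·0 + 2·6 + 3·7 + 6·15 = 123; Σxᵢ² = 50; σ²/τ² = 4.
β̂_MAP = 123 / (50 + 4) = 123/54 ≈ 2.278.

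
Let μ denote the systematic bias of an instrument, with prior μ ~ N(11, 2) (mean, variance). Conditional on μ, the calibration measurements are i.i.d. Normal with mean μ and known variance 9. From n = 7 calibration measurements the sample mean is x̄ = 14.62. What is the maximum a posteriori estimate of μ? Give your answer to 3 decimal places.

n = 7, x̄ = 14.62.
For a Normal prior and Normal likelihood with known variance, the posterior is Normal; its mode equals its mean, the precision-weighted average.
Prior precision 1/σ₀² = 1/2 = 0.5; data precision n/σ² = 7/9.
μ̂ = (0.5·11 + (7/9)·14.62) / (0.5 + 7/9) = (3796/225)/(23/18) = 7592/575 ≈ 13.203.

μ̂_MAP = 13.203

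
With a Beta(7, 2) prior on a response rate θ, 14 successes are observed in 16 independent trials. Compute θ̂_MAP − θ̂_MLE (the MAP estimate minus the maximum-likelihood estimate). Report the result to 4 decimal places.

MAP − MLE = -0.0054

Posterior is Beta(21, 4); MAP = (21−1)/(25−2) = 20/23 ≈ 0.86957.
MLE ignores the prior: θ̂_MLE = k/n = 14/16 ≈ 0.87500.
Difference = 20/23 − 14/16 = -1/184 ≈ -0.0054.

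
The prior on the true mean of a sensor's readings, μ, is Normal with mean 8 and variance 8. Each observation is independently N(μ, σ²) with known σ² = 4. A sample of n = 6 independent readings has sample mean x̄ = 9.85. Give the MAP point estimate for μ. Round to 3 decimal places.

n = 6, x̄ = 9.85.
For a Normal prior and Normal likelihood with known variance, the posterior is Normal; its mode equals its mean, the precision-weighted average.
Prior precision 1/σ₀² = 1/8 = 0.125; data precision n/σ² = 6/4 = 1.5.
μ̂ = (0.125·8 + 1.5·9.85) / (0.125 + 1.5) = 15.775/1.625 = 631/65 ≈ 9.708.

μ̂_MAP = 9.708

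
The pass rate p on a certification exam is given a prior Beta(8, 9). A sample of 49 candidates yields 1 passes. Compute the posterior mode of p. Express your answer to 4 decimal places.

Prior: Beta(8, 9).
Data: 1 success in 49 trials. The binomial likelihood contributes p(1−p)^48, so the posterior is Beta(8+1, 9+48) = Beta(9, 57).
For Beta(a, b) with a, b > 1 the mode is (a−1)/(a+b−2) = 8/64 ≈ 0.1250.

p̂_MAP = 0.1250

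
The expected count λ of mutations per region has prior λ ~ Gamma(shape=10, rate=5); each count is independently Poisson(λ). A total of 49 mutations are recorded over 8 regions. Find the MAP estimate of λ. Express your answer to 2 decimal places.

λ̂_MAP = 4.46

Σxᵢ = 49, n = 8.
Posterior ∝ λ^9e^(−5λ) · λ^49e^(−8λ) = λ^58e^(−13λ), i.e. Gamma(shape=59, rate=13).
The mode of a Gamma(a, b) with a ≥ 1 (shape–rate) is (a−1)/b = 58/13 ≈ 4.46.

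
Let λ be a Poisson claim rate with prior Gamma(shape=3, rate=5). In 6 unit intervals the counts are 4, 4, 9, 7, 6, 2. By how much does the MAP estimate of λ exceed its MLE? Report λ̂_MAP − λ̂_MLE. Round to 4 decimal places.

MAP − MLE = -2.2424

Σxᵢ = 32. Posterior is Gamma(35, 11); MAP = (35−1)/11 = 34/11 ≈ 3.09091.
MLE = x̄ = 32/6 ≈ 5.33333.
Difference = 34/11 − 32/6 = -74/33 ≈ -2.2424.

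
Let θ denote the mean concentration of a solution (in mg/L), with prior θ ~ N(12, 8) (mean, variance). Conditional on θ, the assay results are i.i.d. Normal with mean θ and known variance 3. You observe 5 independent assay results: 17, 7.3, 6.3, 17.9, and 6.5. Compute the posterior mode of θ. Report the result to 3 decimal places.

θ̂_MAP = 11.070

n = 5; x̄ = (17 + 7.3 + 6.3 + 17.9 + 6.5)/5 = 55/5 = 11.
For a Normal prior and Normal likelihood with known variance, the posterior is Normal; its mode equals its mean, the precision-weighted average.
Prior precision 1/σ₀² = 1/8 = 0.125; data precision n/σ² = 5/3.
θ̂ = (0.125·12 + (5/3)·11) / (0.125 + 5/3) = (119/6)/(43/24) = 476/43 ≈ 11.070.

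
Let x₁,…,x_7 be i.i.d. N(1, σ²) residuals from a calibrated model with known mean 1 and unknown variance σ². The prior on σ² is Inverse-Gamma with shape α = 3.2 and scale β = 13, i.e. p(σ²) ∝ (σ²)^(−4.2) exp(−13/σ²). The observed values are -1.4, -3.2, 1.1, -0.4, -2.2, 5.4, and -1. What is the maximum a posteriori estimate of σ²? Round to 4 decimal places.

σ̂²_MAP = 5.5175

Sum of squared deviations about the known mean: SS = (-1.4−1)² + (-3.2−1)² + (1.1−1)² + (-0.4−1)² + (-2.2−1)² + (5.4−1)² + (-1−1)² = 58.97.
The Normal likelihood contributes (σ²)^(−n/2) exp(−SS/(2σ²)), so the posterior is Inverse-Gamma(α + n/2, β + SS/2) = Inverse-Gamma(6.7, 42.485).
The mode of Inverse-Gamma(a, b) is b/(a+1) = 42.485/7.7 ≈ 5.5175.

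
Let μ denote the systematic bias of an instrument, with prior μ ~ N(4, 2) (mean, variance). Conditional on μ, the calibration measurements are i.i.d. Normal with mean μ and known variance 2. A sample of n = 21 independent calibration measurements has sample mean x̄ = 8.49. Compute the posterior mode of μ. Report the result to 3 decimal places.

μ̂_MAP = 8.286

n = 21, x̄ = 8.49.
For a Normal prior and Normal likelihood with known variance, the posterior is Normal; its mode equals its mean, the precision-weighted average.
Prior precision 1/σ₀² = 1/2 = 0.5; data precision n/σ² = 21/2 = 10.5.
μ̂ = (0.5·4 + 10.5·8.49) / (0.5 + 10.5) = 91.145/11 = 18229/2200 ≈ 8.286.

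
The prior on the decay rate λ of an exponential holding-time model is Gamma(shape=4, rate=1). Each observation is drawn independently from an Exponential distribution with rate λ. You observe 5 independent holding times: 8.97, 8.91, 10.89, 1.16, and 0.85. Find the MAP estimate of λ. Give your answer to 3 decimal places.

λ̂_MAP = 0.252

The Exponential(rate=λ) likelihood is ∝ λ^n e^(−λΣtᵢ). Here n = 5 and Σtᵢ = 8.97 + 8.91 + 10.89 + 1.16 + 0.85 = 30.78.
Posterior ∝ λ^3e^(−1λ) · λ^5e^(−30.78λ) = λ^8e^(−31.78λ), i.e. Gamma(9, 31.78).
Mode = (a−1)/b = 8/31.78 ≈ 0.252.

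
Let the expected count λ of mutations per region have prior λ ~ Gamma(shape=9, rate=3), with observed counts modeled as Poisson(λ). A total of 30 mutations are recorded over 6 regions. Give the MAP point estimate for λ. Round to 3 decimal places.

Σxᵢ = 30, n = 6.
Posterior ∝ λ^8e^(−3λ) · λ^30e^(−6λ) = λ^38e^(−9λ), i.e. Gamma(shape=39, rate=9).
The mode of a Gamma(a, b) with a ≥ 1 (shape–rate) is (a−1)/b = 38/9 ≈ 4.222.

λ̂_MAP = 4.222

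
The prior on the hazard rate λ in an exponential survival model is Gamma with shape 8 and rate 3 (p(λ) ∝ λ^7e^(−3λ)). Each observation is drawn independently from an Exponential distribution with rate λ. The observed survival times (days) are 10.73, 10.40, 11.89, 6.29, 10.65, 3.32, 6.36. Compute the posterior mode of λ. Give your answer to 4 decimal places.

The Exponential(rate=λ) likelihood is ∝ λ^n e^(−λΣtᵢ). Here n = 7 and Σtᵢ = 10.73 + 10.40 + 11.89 + 6.29 + 10.65 + 3.32 + 6.36 = 59.64.
Posterior ∝ λ^7e^(−3λ) · λ^7e^(−59.64λ) = λ^14e^(−62.64λ), i.e. Gamma(15, 62.64).
Mode = (a−1)/b = 14/62.64 ≈ 0.2235.

λ̂_MAP = 0.2235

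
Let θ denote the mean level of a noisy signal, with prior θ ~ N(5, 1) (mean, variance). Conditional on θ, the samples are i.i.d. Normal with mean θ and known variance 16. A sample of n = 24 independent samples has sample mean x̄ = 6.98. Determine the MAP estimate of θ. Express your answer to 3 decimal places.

n = 24, x̄ = 6.98.
For a Normal prior and Normal likelihood with known variance, the posterior is Normal; its mode equals its mean, the precision-weighted average.
Prior precision 1/σ₀² = 1/1 = 1; data precision n/σ² = 24/16 = 1.5.
θ̂ = (1·5 + 1.5·6.98) / (1 + 1.5) = 15.47/2.5 = 6.188.

θ̂_MAP = 6.188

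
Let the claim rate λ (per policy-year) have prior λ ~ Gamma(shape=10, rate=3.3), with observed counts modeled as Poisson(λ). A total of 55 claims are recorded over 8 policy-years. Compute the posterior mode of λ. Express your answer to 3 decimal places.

Σxᵢ = 55, n = 8.
Posterior ∝ λ^9e^(−3.3λ) · λ^55e^(−8λ) = λ^64e^(−11.3λ), i.e. Gamma(shape=65, rate=11.3).
The mode of a Gamma(a, b) with a ≥ 1 (shape–rate) is (a−1)/b = 64/11.3 ≈ 5.664.

λ̂_MAP = 5.664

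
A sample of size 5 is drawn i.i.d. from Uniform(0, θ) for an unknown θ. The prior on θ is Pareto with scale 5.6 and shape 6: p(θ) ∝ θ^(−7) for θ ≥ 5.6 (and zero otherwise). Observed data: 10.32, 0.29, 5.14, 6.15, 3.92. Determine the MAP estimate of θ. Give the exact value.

θ̂_MAP = 10.32

The Uniform(0, θ) likelihood is θ^(−n) for θ ≥ max(xᵢ), zero otherwise. Here max(xᵢ) = 10.32.
Posterior ∝ θ^(−7) · θ^(−5) = θ^(−12) on θ ≥ max(5.6, 10.32) = 10.32.
This density is strictly decreasing in θ, so the posterior mode lies at the lower boundary of the support.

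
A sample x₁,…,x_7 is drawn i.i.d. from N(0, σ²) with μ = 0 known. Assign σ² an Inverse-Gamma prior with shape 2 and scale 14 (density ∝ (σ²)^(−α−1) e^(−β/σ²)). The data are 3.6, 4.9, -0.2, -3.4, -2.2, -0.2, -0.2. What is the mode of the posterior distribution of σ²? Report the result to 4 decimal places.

Sum of squared deviations about the known mean: SS = (3.6−0)² + (4.9−0)² + (-0.2−0)² + (-3.4−0)² + (-2.2−0)² + (-0.2−0)² + (-0.2−0)² = 53.49.
The Normal likelihood contributes (σ²)^(−n/2) exp(−SS/(2σ²)), so the posterior is Inverse-Gamma(α + n/2, β + SS/2) = Inverse-Gamma(5.5, 40.745).
The mode of Inverse-Gamma(a, b) is b/(a+1) = 40.745/6.5 ≈ 6.2685.

σ̂²_MAP = 6.2685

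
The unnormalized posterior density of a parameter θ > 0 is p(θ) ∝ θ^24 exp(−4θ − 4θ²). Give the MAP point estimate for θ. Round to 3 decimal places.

θ̂_MAP = 1.500

ℓ'(θ) = 24/θ − 4 − 8θ. Setting this to zero and multiplying by θ: 8θ² + 4θ − 24 = 0.
θ = (−4 + √(4² + 4·8·24)) / (2·8) = (−4 + √784) / 16 = (−4 + 28)/16 = 3/2.
ℓ''(θ) = −24/θ² − 8 < 0, confirming a maximum.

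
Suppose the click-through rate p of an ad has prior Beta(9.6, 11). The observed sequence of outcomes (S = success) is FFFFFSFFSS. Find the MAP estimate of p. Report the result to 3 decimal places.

p̂_MAP = 0.406

Prior: Beta(9.6, 11).
Data: 3 successes in 10 trials (from the sequence). The binomial likelihood contributes p^3(1−p)^7, so the posterior is Beta(9.6+3, 11+7) = Beta(12.6, 18).
For Beta(a, b) with a, b > 1 the mode is (a−1)/(a+b−2) = 11.6/28.6 ≈ 0.406.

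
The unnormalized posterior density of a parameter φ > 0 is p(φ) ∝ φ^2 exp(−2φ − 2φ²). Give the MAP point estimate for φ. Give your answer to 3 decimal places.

φ̂_MAP = 0.500

ℓ'(φ) = 2/φ − 2 − 4φ. Setting this to zero and multiplying by φ: 4φ² + 2φ − 2 = 0.
φ = (−2 + √(2² + 4·4·2)) / (2·4) = (−2 + √36) / 8 = (−2 + 6)/8 = 1/2.
ℓ''(φ) = −2/φ² − 4 < 0, confirming a maximum.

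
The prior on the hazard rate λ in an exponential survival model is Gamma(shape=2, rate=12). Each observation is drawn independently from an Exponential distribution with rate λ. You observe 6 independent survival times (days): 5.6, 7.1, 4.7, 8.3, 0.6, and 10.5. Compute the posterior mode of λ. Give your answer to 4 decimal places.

λ̂_MAP = 0.1434

The Exponential(rate=λ) likelihood is ∝ λ^n e^(−λΣtᵢ). Here n = 6 and Σtᵢ = 5.6 + 7.1 + 4.7 + 8.3 + 0.6 + 10.5 = 36.8.
Posterior ∝ λe^(−12λ) · λ^6e^(−36.8λ) = λ^7e^(−48.8λ), i.e. Gamma(8, 48.8).
Mode = (a−1)/b = 7/48.8 ≈ 0.1434.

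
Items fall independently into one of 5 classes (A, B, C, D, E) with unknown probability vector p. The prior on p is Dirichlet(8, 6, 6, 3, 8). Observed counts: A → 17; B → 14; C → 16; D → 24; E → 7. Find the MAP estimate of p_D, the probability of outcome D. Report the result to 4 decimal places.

MAP estimate of p_D = 0.2500

The posterior is Dirichlet(αᵢ + nᵢ) = Dirichlet(25, 20, 22, 27, 15).
For a Dirichlet(a₁,…,a_K) with all aᵢ > 1, the mode has j-th component (aⱼ − 1)/(Σaᵢ − K).
Here Σaᵢ = 109 and K = 5, so p_D = (27 − 1)/(109 − 5) = 26/104 ≈ 0.2500.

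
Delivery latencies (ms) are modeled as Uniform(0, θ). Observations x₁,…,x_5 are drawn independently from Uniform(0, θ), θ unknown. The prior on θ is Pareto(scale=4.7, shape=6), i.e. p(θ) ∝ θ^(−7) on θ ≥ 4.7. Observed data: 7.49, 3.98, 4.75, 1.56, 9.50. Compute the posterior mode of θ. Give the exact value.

The Uniform(0, θ) likelihood is θ^(−n) for θ ≥ max(xᵢ), zero otherwise. Here max(xᵢ) = 9.50.
Posterior ∝ θ^(−7) · θ^(−5) = θ^(−12) on θ ≥ max(4.7, 9.50) = 9.50.
This density is strictly decreasing in θ, so the posterior mode lies at the lower boundary of the support.

θ̂_MAP = 9.50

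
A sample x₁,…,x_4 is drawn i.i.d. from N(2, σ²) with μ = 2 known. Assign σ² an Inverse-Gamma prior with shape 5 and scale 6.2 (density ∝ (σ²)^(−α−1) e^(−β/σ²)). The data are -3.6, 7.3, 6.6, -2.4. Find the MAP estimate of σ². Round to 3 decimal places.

σ̂²_MAP = 7.023

Sum of squared deviations about the known mean: SS = (-3.6−2)² + (7.3−2)² + (6.6−2)² + (-2.4−2)² = 99.97.
The Normal likelihood contributes (σ²)^(−n/2) exp(−SS/(2σ²)), so the posterior is Inverse-Gamma(α + n/2, β + SS/2) = Inverse-Gamma(7, 56.185).
The mode of Inverse-Gamma(a, b) is b/(a+1) = 56.185/8 ≈ 7.023.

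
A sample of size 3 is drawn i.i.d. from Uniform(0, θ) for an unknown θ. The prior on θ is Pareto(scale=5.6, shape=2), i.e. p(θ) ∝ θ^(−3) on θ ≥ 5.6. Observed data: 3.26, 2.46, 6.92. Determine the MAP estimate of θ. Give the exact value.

The Uniform(0, θ) likelihood is θ^(−n) for θ ≥ max(xᵢ), zero otherwise. Here max(xᵢ) = 6.92.
Posterior ∝ θ^(−3) · θ^(−3) = θ^(−6) on θ ≥ max(5.6, 6.92) = 6.92.
This density is strictly decreasing in θ, so the posterior mode lies at the lower boundary of the support.

θ̂_MAP = 6.92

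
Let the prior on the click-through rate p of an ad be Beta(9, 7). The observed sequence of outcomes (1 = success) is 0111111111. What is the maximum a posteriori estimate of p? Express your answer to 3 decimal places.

p̂_MAP = 0.708

Prior: Beta(9, 7).
Data: 9 successes in 10 trials (from the sequence). The binomial likelihood contributes p^9(1−p)^1, so the posterior is Beta(9+9, 7+1) = Beta(18, 8).
For Beta(a, b) with a, b > 1 the mode is (a−1)/(a+b−2) = 17/24 ≈ 0.708.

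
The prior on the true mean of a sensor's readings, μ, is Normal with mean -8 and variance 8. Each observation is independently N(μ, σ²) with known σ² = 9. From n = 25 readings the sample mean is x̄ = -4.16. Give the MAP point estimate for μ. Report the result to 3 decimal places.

n = 25, x̄ = -4.16.
For a Normal prior and Normal likelihood with known variance, the posterior is Normal; its mode equals its mean, the precision-weighted average.
Prior precision 1/σ₀² = 1/8 = 0.125; data precision n/σ² = 25/9.
μ̂ = (0.125·(-8) + (25/9)·(-4.16)) / (0.125 + 25/9) = (-113/9)/(209/72) = -904/209 ≈ -4.325.

μ̂_MAP = -4.325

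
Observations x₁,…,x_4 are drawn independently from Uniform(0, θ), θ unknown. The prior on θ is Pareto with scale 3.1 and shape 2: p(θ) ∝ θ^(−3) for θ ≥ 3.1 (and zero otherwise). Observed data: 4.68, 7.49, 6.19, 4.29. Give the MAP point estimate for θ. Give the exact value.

The Uniform(0, θ) likelihood is θ^(−n) for θ ≥ max(xᵢ), zero otherwise. Here max(xᵢ) = 7.49.
Posterior ∝ θ^(−3) · θ^(−4) = θ^(−7) on θ ≥ max(3.1, 7.49) = 7.49.
This density is strictly decreasing in θ, so the posterior mode lies at the lower boundary of the support.

θ̂_MAP = 7.49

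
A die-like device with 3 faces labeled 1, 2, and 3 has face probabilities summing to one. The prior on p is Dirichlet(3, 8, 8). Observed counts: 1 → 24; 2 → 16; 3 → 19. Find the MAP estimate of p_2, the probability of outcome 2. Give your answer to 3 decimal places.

MAP estimate: 0.307

The posterior is Dirichlet(αᵢ + nᵢ) = Dirichlet(27, 24, 27).
For a Dirichlet(a₁,…,a_K) with all aᵢ > 1, the mode has j-th component (aⱼ − 1)/(Σaᵢ − K).
Here Σaᵢ = 78 and K = 3, so p_2 = (24 − 1)/(78 − 3) = 23/75 ≈ 0.307.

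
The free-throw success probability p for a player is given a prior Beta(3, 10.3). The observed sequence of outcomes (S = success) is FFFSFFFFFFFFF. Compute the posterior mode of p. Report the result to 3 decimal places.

Prior: Beta(3, 10.3).
Data: 1 success in 13 trials (from the sequence). The binomial likelihood contributes p(1−p)^12, so the posterior is Beta(3+1, 10.3+12) = Beta(4, 22.3).
For Beta(a, b) with a, b > 1 the mode is (a−1)/(a+b−2) = 3/24.3 ≈ 0.123.

p̂_MAP = 0.123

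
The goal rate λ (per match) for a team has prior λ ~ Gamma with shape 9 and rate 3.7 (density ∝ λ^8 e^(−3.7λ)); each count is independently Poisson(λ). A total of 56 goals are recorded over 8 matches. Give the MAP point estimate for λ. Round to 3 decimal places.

Σxᵢ = 56, n = 8.
Posterior ∝ λ^8e^(−3.7λ) · λ^56e^(−8λ) = λ^64e^(−11.7λ), i.e. Gamma(shape=65, rate=11.7).
The mode of a Gamma(a, b) with a ≥ 1 (shape–rate) is (a−1)/b = 64/11.7 ≈ 5.470.

λ̂_MAP = 5.470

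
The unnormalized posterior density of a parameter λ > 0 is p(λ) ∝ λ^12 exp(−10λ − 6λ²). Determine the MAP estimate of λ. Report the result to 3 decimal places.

λ̂_MAP = 0.667

ℓ'(λ) = 12/λ − 10 − 12λ. Setting this to zero and multiplying by λ: 12λ² + 10λ − 12 = 0.
λ = (−10 + √(10² + 4·12·12)) / (2·12) = (−10 + √676) / 24 = (−10 + 26)/24 = 2/3.
ℓ''(λ) = −12/λ² − 12 < 0, confirming a maximum.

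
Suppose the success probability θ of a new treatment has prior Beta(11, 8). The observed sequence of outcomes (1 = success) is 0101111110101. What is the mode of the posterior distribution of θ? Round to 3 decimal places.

Prior: Beta(11, 8).
Data: 9 successes in 13 trials (from the sequence). The binomial likelihood contributes θ^9(1−θ)^4, so the posterior is Beta(11+9, 8+4) = Beta(20, 12).
For Beta(a, b) with a, b > 1 the mode is (a−1)/(a+b−2) = 19/30 ≈ 0.633.

θ̂_MAP = 0.633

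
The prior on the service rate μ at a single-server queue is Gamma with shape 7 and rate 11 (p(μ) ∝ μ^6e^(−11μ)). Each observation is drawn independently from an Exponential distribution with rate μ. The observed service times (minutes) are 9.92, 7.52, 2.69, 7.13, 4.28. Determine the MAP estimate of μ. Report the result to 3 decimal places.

μ̂_MAP = 0.259

The Exponential(rate=μ) likelihood is ∝ μ^n e^(−μΣtᵢ). Here n = 5 and Σtᵢ = 9.92 + 7.52 + 2.69 + 7.13 + 4.28 = 31.54.
Posterior ∝ μ^6e^(−11μ) · μ^5e^(−31.54μ) = μ^11e^(−42.54μ), i.e. Gamma(12, 42.54).
Mode = (a−1)/b = 11/42.54 ≈ 0.259.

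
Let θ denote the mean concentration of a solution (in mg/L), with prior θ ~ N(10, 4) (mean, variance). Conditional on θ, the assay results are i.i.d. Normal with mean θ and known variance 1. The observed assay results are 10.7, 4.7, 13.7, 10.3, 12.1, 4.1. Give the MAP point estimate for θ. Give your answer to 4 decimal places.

n = 6; x̄ = (10.7 + 4.7 + 13.7 + 10.3 + 12.1 + 4.1)/6 = 55.6/6 = 139/15 ≈ 9.2667.
For a Normal prior and Normal likelihood with known variance, the posterior is Normal; its mode equals its mean, the precision-weighted average.
Prior precision 1/σ₀² = 1/4 = 0.25; data precision n/σ² = 6/1 = 6.
θ̂ = (0.25·10 + 6·(139/15)) / (0.25 + 6) = 58.1/6.25 = 9.2960.

θ̂_MAP = 9.2960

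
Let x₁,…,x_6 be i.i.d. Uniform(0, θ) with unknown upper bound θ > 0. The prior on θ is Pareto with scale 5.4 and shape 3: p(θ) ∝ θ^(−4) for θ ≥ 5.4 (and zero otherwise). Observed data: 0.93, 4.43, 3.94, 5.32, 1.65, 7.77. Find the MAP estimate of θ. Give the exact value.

The Uniform(0, θ) likelihood is θ^(−n) for θ ≥ max(xᵢ), zero otherwise. Here max(xᵢ) = 7.77.
Posterior ∝ θ^(−4) · θ^(−6) = θ^(−10) on θ ≥ max(5.4, 7.77) = 7.77.
This density is strictly decreasing in θ, so the posterior mode lies at the lower boundary of the support.

θ̂_MAP = 7.77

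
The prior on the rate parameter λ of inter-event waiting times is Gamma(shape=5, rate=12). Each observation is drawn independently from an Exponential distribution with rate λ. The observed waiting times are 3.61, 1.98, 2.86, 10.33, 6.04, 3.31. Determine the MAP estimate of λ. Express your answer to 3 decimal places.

The Exponential(rate=λ) likelihood is ∝ λ^n e^(−λΣtᵢ). Here n = 6 and Σtᵢ = 3.61 + 1.98 + 2.86 + 10.33 + 6.04 + 3.31 = 28.13.
Posterior ∝ λ^4e^(−12λ) · λ^6e^(−28.13λ) = λ^10e^(−40.13λ), i.e. Gamma(11, 40.13).
Mode = (a−1)/b = 10/40.13 ≈ 0.249.

λ̂_MAP = 0.249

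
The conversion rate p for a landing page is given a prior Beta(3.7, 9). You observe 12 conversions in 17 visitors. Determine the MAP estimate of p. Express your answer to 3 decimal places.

Prior: Beta(3.7, 9).
Data: 12 successes in 17 trials. The binomial likelihood contributes p^12(1−p)^5, so the posterior is Beta(3.7+12, 9+5) = Beta(15.7, 14).
For Beta(a, b) with a, b > 1 the mode is (a−1)/(a+b−2) = 14.7/27.7 ≈ 0.531.

p̂_MAP = 0.531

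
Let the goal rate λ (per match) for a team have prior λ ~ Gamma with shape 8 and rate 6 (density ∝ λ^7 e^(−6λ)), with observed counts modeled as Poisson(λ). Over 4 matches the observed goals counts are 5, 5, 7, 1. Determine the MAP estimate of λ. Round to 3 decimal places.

λ̂_MAP = 2.500

Σxᵢ = 5+5+7+1 = 18, with n = 4.
Posterior ∝ λ^7e^(−6λ) · λ^18e^(−4λ) = λ^25e^(−10λ), i.e. Gamma(shape=26, rate=10).
The mode of a Gamma(a, b) with a ≥ 1 (shape–rate) is (a−1)/b = 25/10 ≈ 2.500.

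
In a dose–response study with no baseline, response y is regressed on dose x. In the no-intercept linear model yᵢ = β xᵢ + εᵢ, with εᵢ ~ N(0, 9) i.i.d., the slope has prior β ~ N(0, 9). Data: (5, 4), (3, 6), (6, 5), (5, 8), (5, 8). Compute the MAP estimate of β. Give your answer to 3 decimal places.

β̂_MAP = 1.223

log p(β | y) = −Σ(yᵢ − βxᵢ)²/(2·9) − β²/(2·9) + const.
Setting the derivative to zero: Σxᵢ(yᵢ − βxᵢ)/9 − β/9 = 0, so β = Σxᵢyᵢ / (Σxᵢ² + σ²/τ²).
Σxᵢyᵢ = 5·4 + 3·6 + 6·5 + 5·8 + 5·8 = 148; Σxᵢ² = 120; σ²/τ² = 1.
β̂_MAP = 148 / (120 + 1) = 148/121 ≈ 1.223.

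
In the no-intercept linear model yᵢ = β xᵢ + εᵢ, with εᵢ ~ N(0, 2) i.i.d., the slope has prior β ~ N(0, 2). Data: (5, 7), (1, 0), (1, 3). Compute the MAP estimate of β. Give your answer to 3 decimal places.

β̂_MAP = 1.357

log p(β | y) = −Σ(yᵢ − βxᵢ)²/(2·2) − β²/(2·2) + const.
Setting the derivative to zero: Σxᵢ(yᵢ − βxᵢ)/2 − β/2 = 0, so β = Σxᵢyᵢ / (Σxᵢ² + σ²/τ²).
Σxᵢyᵢ = 5·7 + 1·0 + 1·3 = 38; Σxᵢ² = 27; σ²/τ² = 1.
β̂_MAP = 38 / (27 + 1) = 38/28 ≈ 1.357.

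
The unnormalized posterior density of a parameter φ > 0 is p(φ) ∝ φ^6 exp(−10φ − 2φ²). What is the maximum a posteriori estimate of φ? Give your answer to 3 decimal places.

φ̂_MAP = 0.500

ℓ'(φ) = 6/φ − 10 − 4φ. Setting this to zero and multiplying by φ: 4φ² + 10φ − 6 = 0.
φ = (−10 + √(10² + 4·4·6)) / (2·4) = (−10 + √196) / 8 = (−10 + 14)/8 = 1/2.
ℓ''(φ) = −6/φ² − 4 < 0, confirming a maximum.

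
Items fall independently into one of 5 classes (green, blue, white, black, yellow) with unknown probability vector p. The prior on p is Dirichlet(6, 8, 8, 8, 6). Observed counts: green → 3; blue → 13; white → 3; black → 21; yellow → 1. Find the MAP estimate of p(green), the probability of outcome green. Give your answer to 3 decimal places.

The posterior is Dirichlet(αᵢ + nᵢ) = Dirichlet(9, 21, 11, 29, 7).
For a Dirichlet(a₁,…,a_K) with all aᵢ > 1, the mode has j-th component (aⱼ − 1)/(Σaᵢ − K).
Here Σaᵢ = 77 and K = 5, so p(green) = (9 − 1)/(77 − 5) = 8/72 ≈ 0.111.

MAP estimate of p(green) = 0.111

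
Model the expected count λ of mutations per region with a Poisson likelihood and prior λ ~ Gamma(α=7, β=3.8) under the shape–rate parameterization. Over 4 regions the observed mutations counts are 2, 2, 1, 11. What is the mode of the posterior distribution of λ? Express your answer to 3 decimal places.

λ̂_MAP = 2.821

Σxᵢ = 2+2+1+11 = 16, with n = 4.
Posterior ∝ λ^6e^(−3.8λ) · λ^16e^(−4λ) = λ^22e^(−7.8λ), i.e. Gamma(shape=23, rate=7.8).
The mode of a Gamma(a, b) with a ≥ 1 (shape–rate) is (a−1)/b = 22/7.8 ≈ 2.821.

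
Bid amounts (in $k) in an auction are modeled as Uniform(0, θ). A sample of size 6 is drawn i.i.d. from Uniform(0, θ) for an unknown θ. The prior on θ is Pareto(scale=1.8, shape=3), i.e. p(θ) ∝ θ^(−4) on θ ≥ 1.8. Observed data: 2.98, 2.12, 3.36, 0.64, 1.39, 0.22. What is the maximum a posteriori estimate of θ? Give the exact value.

θ̂_MAP = 3.36

The Uniform(0, θ) likelihood is θ^(−n) for θ ≥ max(xᵢ), zero otherwise. Here max(xᵢ) = 3.36.
Posterior ∝ θ^(−4) · θ^(−6) = θ^(−10) on θ ≥ max(1.8, 3.36) = 3.36.
This density is strictly decreasing in θ, so the posterior mode lies at the lower boundary of the support.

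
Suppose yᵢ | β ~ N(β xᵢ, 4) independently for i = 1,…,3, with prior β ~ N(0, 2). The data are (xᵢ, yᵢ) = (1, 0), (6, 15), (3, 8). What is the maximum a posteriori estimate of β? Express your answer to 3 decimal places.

log p(β | y) = −Σ(yᵢ − βxᵢ)²/(2·4) − β²/(2·2) + const.
Setting the derivative to zero: Σxᵢ(yᵢ − βxᵢ)/4 − β/2 = 0, so β = Σxᵢyᵢ / (Σxᵢ² + σ²/τ²).
Σxᵢyᵢ = 1·0 + 6·15 + 3·8 = 114; Σxᵢ² = 46; σ²/τ² = 2.
β̂_MAP = 114 / (46 + 2) = 114/48 ≈ 2.375.

β̂_MAP = 2.375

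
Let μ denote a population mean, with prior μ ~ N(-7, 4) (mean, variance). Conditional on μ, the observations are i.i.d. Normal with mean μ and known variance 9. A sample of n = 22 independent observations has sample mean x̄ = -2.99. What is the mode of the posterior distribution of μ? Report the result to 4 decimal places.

n = 22, x̄ = -2.99.
For a Normal prior and Normal likelihood with known variance, the posterior is Normal; its mode equals its mean, the precision-weighted average.
Prior precision 1/σ₀² = 1/4 = 0.25; data precision n/σ² = 22/9.
μ̂ = (0.25·(-7) + (22/9)·(-2.99)) / (0.25 + 22/9) = (-8153/900)/(97/36) = -8153/2425 ≈ -3.3621.

μ̂_MAP = -3.3621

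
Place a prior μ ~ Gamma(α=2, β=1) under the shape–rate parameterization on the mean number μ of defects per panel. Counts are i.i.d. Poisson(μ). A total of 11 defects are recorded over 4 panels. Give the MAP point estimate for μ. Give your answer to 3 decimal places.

μ̂_MAP = 2.400

Σxᵢ = 11, n = 4.
Posterior ∝ μe^(−1μ) · μ^11e^(−4μ) = μ^12e^(−5μ), i.e. Gamma(shape=13, rate=5).
The mode of a Gamma(a, b) with a ≥ 1 (shape–rate) is (a−1)/b = 12/5 ≈ 2.400.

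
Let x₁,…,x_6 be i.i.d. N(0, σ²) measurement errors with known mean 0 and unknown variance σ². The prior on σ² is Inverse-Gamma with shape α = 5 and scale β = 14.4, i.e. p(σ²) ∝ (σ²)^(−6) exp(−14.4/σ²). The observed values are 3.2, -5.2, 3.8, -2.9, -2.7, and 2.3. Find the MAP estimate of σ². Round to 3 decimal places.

Sum of squared deviations about the known mean: SS = (3.2−0)² + (-5.2−0)² + (3.8−0)² + (-2.9−0)² + (-2.7−0)² + (2.3−0)² = 72.71.
The Normal likelihood contributes (σ²)^(−n/2) exp(−SS/(2σ²)), so the posterior is Inverse-Gamma(α + n/2, β + SS/2) = Inverse-Gamma(8, 50.755).
The mode of Inverse-Gamma(a, b) is b/(a+1) = 50.755/9 ≈ 5.639.

σ̂²_MAP = 5.639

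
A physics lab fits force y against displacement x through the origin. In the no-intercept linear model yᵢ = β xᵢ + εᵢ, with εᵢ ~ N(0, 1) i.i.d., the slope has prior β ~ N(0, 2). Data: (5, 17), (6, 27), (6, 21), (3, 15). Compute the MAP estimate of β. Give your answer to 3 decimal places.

β̂_MAP = 3.925

log p(β | y) = −Σ(yᵢ − βxᵢ)²/(2·1) − β²/(2·2) + const.
Setting the derivative to zero: Σxᵢ(yᵢ − βxᵢ)/1 − β/2 = 0, so β = Σxᵢyᵢ / (Σxᵢ² + σ²/τ²).
Σxᵢyᵢ = 5·17 + 6·27 + 6·21 + 3·15 = 418; Σxᵢ² = 106; σ²/τ² = 0.5.
β̂_MAP = 418 / (106 + 0.5) = 418/106.5 ≈ 3.925.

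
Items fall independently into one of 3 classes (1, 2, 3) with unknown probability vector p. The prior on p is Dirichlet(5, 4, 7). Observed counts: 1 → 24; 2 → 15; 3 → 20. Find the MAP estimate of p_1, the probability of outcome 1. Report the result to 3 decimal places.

The posterior is Dirichlet(αᵢ + nᵢ) = Dirichlet(29, 19, 27).
For a Dirichlet(a₁,…,a_K) with all aᵢ > 1, the mode has j-th component (aⱼ − 1)/(Σaᵢ − K).
Here Σaᵢ = 75 and K = 3, so p_1 = (29 − 1)/(75 − 3) = 28/72 ≈ 0.389.

MAP estimate: 0.389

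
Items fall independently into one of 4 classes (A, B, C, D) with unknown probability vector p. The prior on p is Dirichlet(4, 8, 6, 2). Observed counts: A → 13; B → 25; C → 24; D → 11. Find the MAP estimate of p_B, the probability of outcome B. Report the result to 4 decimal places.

MAP estimate of p_B = 0.3596

The posterior is Dirichlet(αᵢ + nᵢ) = Dirichlet(17, 33, 30, 13).
For a Dirichlet(a₁,…,a_K) with all aᵢ > 1, the mode has j-th component (aⱼ − 1)/(Σaᵢ − K).
Here Σaᵢ = 93 and K = 4, so p_B = (33 − 1)/(93 − 4) = 32/89 ≈ 0.3596.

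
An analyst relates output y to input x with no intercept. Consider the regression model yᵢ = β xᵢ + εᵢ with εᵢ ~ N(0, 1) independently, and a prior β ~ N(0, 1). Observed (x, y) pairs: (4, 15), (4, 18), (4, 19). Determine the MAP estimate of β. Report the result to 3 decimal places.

log p(β | y) = −Σ(yᵢ − βxᵢ)²/(2·1) − β²/(2·1) + const.
Setting the derivative to zero: Σxᵢ(yᵢ − βxᵢ)/1 − β/1 = 0, so β = Σxᵢyᵢ / (Σxᵢ² + σ²/τ²).
Σxᵢyᵢ = 4·15 + 4·18 + 4·19 = 208; Σxᵢ² = 48; σ²/τ² = 1.
β̂_MAP = 208 / (48 + 1) = 208/49 ≈ 4.245.

β̂_MAP = 4.245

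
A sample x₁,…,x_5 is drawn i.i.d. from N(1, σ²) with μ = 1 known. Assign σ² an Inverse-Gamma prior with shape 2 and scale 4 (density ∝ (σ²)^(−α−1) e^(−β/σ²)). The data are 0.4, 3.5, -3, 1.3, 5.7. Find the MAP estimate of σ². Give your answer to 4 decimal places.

Sum of squared deviations about the known mean: SS = (0.4−1)² + (3.5−1)² + (-3−1)² + (1.3−1)² + (5.7−1)² = 44.79.
The Normal likelihood contributes (σ²)^(−n/2) exp(−SS/(2σ²)), so the posterior is Inverse-Gamma(α + n/2, β + SS/2) = Inverse-Gamma(4.5, 26.395).
The mode of Inverse-Gamma(a, b) is b/(a+1) = 26.395/5.5 ≈ 4.7991.

σ̂²_MAP = 4.7991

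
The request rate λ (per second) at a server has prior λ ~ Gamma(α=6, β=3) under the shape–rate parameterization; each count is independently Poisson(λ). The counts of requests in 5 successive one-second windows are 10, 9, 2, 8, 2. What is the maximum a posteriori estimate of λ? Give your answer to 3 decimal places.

Σxᵢ = 10+9+2+8+2 = 31, with n = 5.
Posterior ∝ λ^5e^(−3λ) · λ^31e^(−5λ) = λ^36e^(−8λ), i.e. Gamma(shape=37, rate=8).
The mode of a Gamma(a, b) with a ≥ 1 (shape–rate) is (a−1)/b = 36/8 ≈ 4.500.

λ̂_MAP = 4.500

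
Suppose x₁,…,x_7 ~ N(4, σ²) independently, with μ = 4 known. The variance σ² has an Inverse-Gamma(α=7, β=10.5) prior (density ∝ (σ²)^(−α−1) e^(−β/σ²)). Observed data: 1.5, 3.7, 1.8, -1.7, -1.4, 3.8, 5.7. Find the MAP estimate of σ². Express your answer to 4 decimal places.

Sum of squared deviations about the known mean: SS = (1.5−4)² + (3.7−4)² + (1.8−4)² + (-1.7−4)² + (-1.4−4)² + (3.8−4)² + (5.7−4)² = 75.76.
The Normal likelihood contributes (σ²)^(−n/2) exp(−SS/(2σ²)), so the posterior is Inverse-Gamma(α + n/2, β + SS/2) = Inverse-Gamma(10.5, 48.38).
The mode of Inverse-Gamma(a, b) is b/(a+1) = 48.38/11.5 ≈ 4.2070.

σ̂²_MAP = 4.2070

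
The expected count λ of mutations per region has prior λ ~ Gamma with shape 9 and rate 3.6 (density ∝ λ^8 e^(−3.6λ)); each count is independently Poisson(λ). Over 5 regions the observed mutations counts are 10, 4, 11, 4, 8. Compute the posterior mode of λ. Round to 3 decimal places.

Σxᵢ = 10+4+11+4+8 = 37, with n = 5.
Posterior ∝ λ^8e^(−3.6λ) · λ^37e^(−5λ) = λ^45e^(−8.6λ), i.e. Gamma(shape=46, rate=8.6).
The mode of a Gamma(a, b) with a ≥ 1 (shape–rate) is (a−1)/b = 45/8.6 ≈ 5.233.

λ̂_MAP = 5.233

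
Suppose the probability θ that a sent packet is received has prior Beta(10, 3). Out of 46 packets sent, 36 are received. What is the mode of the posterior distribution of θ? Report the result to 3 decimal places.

θ̂_MAP = 0.789

Prior: Beta(10, 3).
Data: 36 successes in 46 trials. The binomial likelihood contributes θ^36(1−θ)^10, so the posterior is Beta(10+36, 3+10) = Beta(46, 13).
For Beta(a, b) with a, b > 1 the mode is (a−1)/(a+b−2) = 45/57 ≈ 0.789.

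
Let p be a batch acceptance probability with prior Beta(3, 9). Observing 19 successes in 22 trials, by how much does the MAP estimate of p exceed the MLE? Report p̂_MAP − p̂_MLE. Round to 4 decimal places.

Posterior is Beta(22, 12); MAP = (22−1)/(34−2) = 21/32 ≈ 0.65625.
MLE ignores the prior: p̂_MLE = k/n = 19/22 ≈ 0.86364.
Difference = 21/32 − 19/22 = -73/352 ≈ -0.2074.

MAP − MLE = -0.2074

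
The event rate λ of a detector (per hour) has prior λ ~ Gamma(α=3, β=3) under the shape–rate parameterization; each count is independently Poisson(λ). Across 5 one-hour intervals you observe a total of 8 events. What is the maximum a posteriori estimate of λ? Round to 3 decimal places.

Σxᵢ = 8, n = 5.
Posterior ∝ λ^2e^(−3λ) · λ^8e^(−5λ) = λ^10e^(−8λ), i.e. Gamma(shape=11, rate=8).
The mode of a Gamma(a, b) with a ≥ 1 (shape–rate) is (a−1)/b = 10/8 ≈ 1.250.

λ̂_MAP = 1.250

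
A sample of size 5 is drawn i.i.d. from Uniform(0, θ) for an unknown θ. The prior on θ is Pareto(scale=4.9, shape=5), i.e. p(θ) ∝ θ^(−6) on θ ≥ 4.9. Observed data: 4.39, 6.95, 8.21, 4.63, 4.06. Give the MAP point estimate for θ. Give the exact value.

The Uniform(0, θ) likelihood is θ^(−n) for θ ≥ max(xᵢ), zero otherwise. Here max(xᵢ) = 8.21.
Posterior ∝ θ^(−6) · θ^(−5) = θ^(−11) on θ ≥ max(4.9, 8.21) = 8.21.
This density is strictly decreasing in θ, so the posterior mode lies at the lower boundary of the support.

θ̂_MAP = 8.21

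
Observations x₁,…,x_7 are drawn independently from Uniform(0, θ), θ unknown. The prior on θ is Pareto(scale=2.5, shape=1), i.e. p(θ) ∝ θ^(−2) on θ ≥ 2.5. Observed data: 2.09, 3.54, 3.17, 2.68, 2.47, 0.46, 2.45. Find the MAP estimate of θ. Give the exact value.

θ̂_MAP = 3.54

The Uniform(0, θ) likelihood is θ^(−n) for θ ≥ max(xᵢ), zero otherwise. Here max(xᵢ) = 3.54.
Posterior ∝ θ^(−2) · θ^(−7) = θ^(−9) on θ ≥ max(2.5, 3.54) = 3.54.
This density is strictly decreasing in θ, so the posterior mode lies at the lower boundary of the support.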